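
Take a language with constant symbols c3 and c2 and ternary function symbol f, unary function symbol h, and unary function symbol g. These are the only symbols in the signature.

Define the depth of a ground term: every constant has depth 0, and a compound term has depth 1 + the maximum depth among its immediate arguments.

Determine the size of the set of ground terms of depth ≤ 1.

Let N_k count ground terms of depth at most k. Each non-constant term of depth ≤ k is some function symbol applied to depth-≤(k−1) arguments, giving N_k = 2 + N_{k-1}^3 + N_{k-1} + N_{k-1}.
N_0 = 2
N_1 = 2 + 2^3 + 2 + 2 = 14

14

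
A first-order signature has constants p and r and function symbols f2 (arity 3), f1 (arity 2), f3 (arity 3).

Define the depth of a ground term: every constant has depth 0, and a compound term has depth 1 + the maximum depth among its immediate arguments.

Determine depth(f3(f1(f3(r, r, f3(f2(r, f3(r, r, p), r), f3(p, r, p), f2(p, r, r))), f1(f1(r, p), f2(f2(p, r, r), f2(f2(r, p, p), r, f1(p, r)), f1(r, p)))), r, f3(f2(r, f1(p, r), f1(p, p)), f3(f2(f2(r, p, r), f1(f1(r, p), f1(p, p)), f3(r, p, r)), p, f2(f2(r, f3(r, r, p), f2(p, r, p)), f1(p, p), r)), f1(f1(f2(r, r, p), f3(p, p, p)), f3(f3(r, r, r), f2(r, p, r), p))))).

depth(f3(r, r, p)) = 1 + max(0, 0, 0) = 1
depth(f2(r, f3(r, r, p), r)) = 1 + max(0, 1, 0) = 2
depth(f3(p, r, p)) = 1 + max(0, 0, 0) = 1
depth(f2(p, r, r)) = 1 + max(0, 0, 0) = 1
depth(f3(f2(r, f3(r, r, p), r), f3(p, r, p), f2(p, r, r))) = 1 + max(2, 1, 1) = 3
depth(f3(r, r, f3(f2(r, f3(r, r, p), r), f3(p, r, p), f2(p, r, r)))) = 1 + max(0, 0, 3) = 4
depth(f1(r, p)) = 1 + max(0, 0) = 1
depth(f2(r, p, p)) = 1 + max(0, 0, 0) = 1
depth(f1(p, r)) = 1 + max(0, 0) = 1
depth(f2(f2(r, p, p), r, f1(p, r))) = 1 + max(1, 0, 1) = 2
depth(f2(f2(p, r, r), f2(f2(r, p, p), r, f1(p, r)), f1(r, p))) = 1 + max(1, 2, 1) = 3
depth(f1(f1(r, p), f2(f2(p, r, r), f2(f2(r, p, p), r, f1(p, r)), f1(r, p)))) = 1 + max(1, 3) = 4
depth(f1(f3(r, r, f3(f2(r, f3(r, r, p), r), f3(p, r, p), f2(p, r, r))), f1(f1(r, p), f2(f2(p, r, r), f2(f2(r, p, p), r, f1(p, r)), f1(r, p))))) = 1 + max(4, 4) = 5
depth(f1(p, p)) = 1 + max(0, 0) = 1
depth(f2(r, f1(p, r), f1(p, p))) = 1 + max(0, 1, 1) = 2
depth(f2(r, p, r)) = 1 + max(0, 0, 0) = 1
depth(f1(f1(r, p), f1(p, p))) = 1 + max(1, 1) = 2
depth(f3(r, p, r)) = 1 + max(0, 0, 0) = 1
depth(f2(f2(r, p, r), f1(f1(r, p), f1(p, p)), f3(r, p, r))) = 1 + max(1, 2, 1) = 3
depth(f2(p, r, p)) = 1 + max(0, 0, 0) = 1
depth(f2(r, f3(r, r, p), f2(p, r, p))) = 1 + max(0, 1, 1) = 2
depth(f2(f2(r, f3(r, r, p), f2(p, r, p)), f1(p, p), r)) = 1 + max(2, 1, 0) = 3
depth(f3(f2(f2(r, p, r), f1(f1(r, p), f1(p, p)), f3(r, p, r)), p, f2(f2(r, f3(r, r, p), f2(p, r, p)), f1(p, p), r))) = 1 + max(3, 0, 3) = 4
depth(f2(r, r, p)) = 1 + max(0, 0, 0) = 1
depth(f3(p, p, p)) = 1 + max(0, 0, 0) = 1
depth(f1(f2(r, r, p), f3(p, p, p))) = 1 + max(1, 1) = 2
depth(f3(r, r, r)) = 1 + max(0, 0, 0) = 1
depth(f3(f3(r, r, r), f2(r, p, r), p)) = 1 + max(1, 1, 0) = 2
depth(f1(f1(f2(r, r, p), f3(p, p, p)), f3(f3(r, r, r), f2(r, p, r), p))) = 1 + max(2, 2) = 3
depth(f3(f2(r, f1(p, r), f1(p, p)), f3(f2(f2(r, p, r), f1(f1(r, p), f1(p, p)), f3(r, p, r)), p, f2(f2(r, f3(r, r, p), f2(p, r, p)), f1(p, p), r)), f1(f1(f2(r, r, p), f3(p, p, p)), f3(f3(r, r, r), f2(r, p, r), p)))) = 1 + max(2, 4, 3) = 5
depth(f3(f1(f3(r, r, f3(f2(r, f3(r, r, p), r), f3(p, r, p), f2(p, r, r))), f1(f1(r, p), f2(f2(p, r, r), f2(f2(r, p, p), r, f1(p, r)), f1(r, p)))), r, f3(f2(r, f1(p, r), f1(p, p)), f3(f2(f2(r, p, r), f1(f1(r, p), f1(p, p)), f3(r, p, r)), p, f2(f2(r, f3(r, r, p), f2(p, r, p)), f1(p, p), r)), f1(f1(f2(r, r, p), f3(p, p, p)), f3(f3(r, r, r), f2(r, p, r), p))))) = 1 + max(5, 0, 5) = 6

6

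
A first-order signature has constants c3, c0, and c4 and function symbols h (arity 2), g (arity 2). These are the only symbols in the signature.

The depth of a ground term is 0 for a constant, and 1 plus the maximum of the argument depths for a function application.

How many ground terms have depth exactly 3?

1565568

Count level by level. With function symbols h/2, g/2, the terms of depth ≤ k are the 3 constants together with each function applied to depth-≤(k−1) tuples, so N_k = 3 + N_{k-1}^2 + N_{k-1}^2.
N_0 = 3
N_1 = 3 + 3^2 + 3^2 = 21
N_2 = 3 + 21^2 + 21^2 = 885
N_3 = 3 + 885^2 + 885^2 = 1566453
Terms of depth exactly 3: N_3 − N_2 = 1566453 − 885 = 1565568.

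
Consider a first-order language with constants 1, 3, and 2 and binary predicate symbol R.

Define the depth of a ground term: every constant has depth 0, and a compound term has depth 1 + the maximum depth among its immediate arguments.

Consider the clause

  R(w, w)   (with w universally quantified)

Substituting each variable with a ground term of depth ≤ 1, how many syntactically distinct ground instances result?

Ground terms of depth ≤ 1:
  With no function symbols every ground term is a constant, so there are exactly 3 ground terms at every depth bound.
  N_0 = 3
  N_1 = 3
So there are 3 ground terms available for substitution.
The clause has 1 distinct variable (w), which appears in the body. In the free term algebra distinct substitutions yield syntactically distinct ground instances.
Number of ground instances = 3.

3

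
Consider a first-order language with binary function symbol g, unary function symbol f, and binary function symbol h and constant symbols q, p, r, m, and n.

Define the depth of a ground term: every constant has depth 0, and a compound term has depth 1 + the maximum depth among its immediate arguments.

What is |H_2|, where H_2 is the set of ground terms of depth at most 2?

If N_k denotes the number of depth-≤k ground terms, the 5 constants give N_0 = 5, and each function symbol of arity r contributes N_{k-1}^r new terms at level k: N_k = 5 + N_{k-1}^2 + N_{k-1} + N_{k-1}^2.
N_0 = 5
N_1 = 5 + 5^2 + 5 + 5^2 = 60
N_2 = 5 + 60^2 + 60 + 60^2 = 7265

7265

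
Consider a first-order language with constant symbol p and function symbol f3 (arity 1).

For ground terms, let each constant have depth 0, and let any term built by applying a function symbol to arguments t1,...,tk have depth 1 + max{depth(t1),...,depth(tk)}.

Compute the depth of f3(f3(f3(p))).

3

depth(f3(p)) = 1 + depth(p) = 1 + 0 = 1
depth(f3(f3(p))) = 1 + depth(f3(p)) = 1 + 1 = 2
depth(f3(f3(f3(p)))) = 1 + depth(f3(f3(p))) = 1 + 2 = 3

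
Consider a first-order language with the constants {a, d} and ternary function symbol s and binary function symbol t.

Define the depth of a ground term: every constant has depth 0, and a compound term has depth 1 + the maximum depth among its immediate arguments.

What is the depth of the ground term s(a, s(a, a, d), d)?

depth(s(a, a, d)) = 1 + max(0, 0, 0) = 1
depth(s(a, s(a, a, d), d)) = 1 + max(0, 1, 0) = 2

2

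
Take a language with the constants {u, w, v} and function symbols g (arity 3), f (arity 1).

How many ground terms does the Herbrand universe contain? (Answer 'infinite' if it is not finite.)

infinite

The signature has at least one function symbol (g, arity 3) and at least one constant (u).
Iterating g gives infinitely many distinct ground terms: u, g(u, u, u), g(g(u, u, u), g(u, u, u), g(u, u, u)), ...
So the Herbrand universe is infinite.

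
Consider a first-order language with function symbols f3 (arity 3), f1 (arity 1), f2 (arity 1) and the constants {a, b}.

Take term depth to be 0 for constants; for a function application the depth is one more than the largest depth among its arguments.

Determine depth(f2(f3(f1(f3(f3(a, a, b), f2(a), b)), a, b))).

5

depth(f3(a, a, b)) = 1 + max(0, 0, 0) = 1
depth(f2(a)) = 1 + depth(a) = 1 + 0 = 1
depth(f3(f3(a, a, b), f2(a), b)) = 1 + max(1, 1, 0) = 2
depth(f1(f3(f3(a, a, b), f2(a), b))) = 1 + depth(f3(f3(a, a, b), f2(a), b)) = 1 + 2 = 3
depth(f3(f1(f3(f3(a, a, b), f2(a), b)), a, b)) = 1 + max(3, 0, 0) = 4
depth(f2(f3(f1(f3(f3(a, a, b), f2(a), b)), a, b))) = 1 + depth(f3(f1(f3(f3(a, a, b), f2(a), b)), a, b)) = 1 + 4 = 5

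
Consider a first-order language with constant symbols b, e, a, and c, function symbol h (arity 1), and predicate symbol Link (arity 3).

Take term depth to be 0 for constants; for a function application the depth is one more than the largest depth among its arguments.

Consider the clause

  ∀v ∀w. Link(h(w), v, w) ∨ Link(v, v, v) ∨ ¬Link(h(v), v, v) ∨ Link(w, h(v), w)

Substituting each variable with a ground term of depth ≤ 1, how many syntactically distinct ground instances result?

64

Ground terms of depth ≤ 1:
  Count level by level. With function symbols h/1, the terms of depth ≤ k are the 4 constants together with each function applied to depth-≤(k−1) tuples, so N_k = 4 + N_{k-1}.
  N_0 = 4
  N_1 = 4 + 4 = 8
So there are 8 ground terms available for substitution.
There are 2 variables to instantiate (v, w), each occurring in at least one literal, so different choices give different ground instances.
Number of ground instances = 8^2 = 64.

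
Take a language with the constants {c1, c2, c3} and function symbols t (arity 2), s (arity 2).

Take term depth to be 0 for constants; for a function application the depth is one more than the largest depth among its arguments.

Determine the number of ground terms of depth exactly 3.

1565568

Let N_k count ground terms of depth at most k. Each non-constant term of depth ≤ k is some function symbol applied to depth-≤(k−1) arguments, giving N_k = 3 + N_{k-1}^2 + N_{k-1}^2.
N_0 = 3
N_1 = 3 + 3^2 + 3^2 = 21
N_2 = 3 + 21^2 + 21^2 = 885
N_3 = 3 + 885^2 + 885^2 = 1566453
Terms of depth exactly 3: N_3 − N_2 = 1566453 − 885 = 1565568.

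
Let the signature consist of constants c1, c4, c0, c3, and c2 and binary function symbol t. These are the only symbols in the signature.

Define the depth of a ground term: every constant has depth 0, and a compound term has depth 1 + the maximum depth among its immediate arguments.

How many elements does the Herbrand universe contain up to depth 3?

Let N_k = |{terms of depth ≤ k}|. Then N_0 = 5 and N_k = 5 + N_{k-1}^2 for k ≥ 1 (one summand per function symbol, arity giving the exponent).
N_0 = 5
N_1 = 5 + 5^2 = 30
N_2 = 5 + 30^2 = 905
N_3 = 5 + 905^2 = 819030

819030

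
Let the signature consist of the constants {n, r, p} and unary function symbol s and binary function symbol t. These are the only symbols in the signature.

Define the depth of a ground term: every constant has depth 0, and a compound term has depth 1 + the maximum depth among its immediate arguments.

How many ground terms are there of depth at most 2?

Let N_k = |{terms of depth ≤ k}|. Then N_0 = 3 and N_k = 3 + N_{k-1} + N_{k-1}^2 for k ≥ 1 (one summand per function symbol, arity giving the exponent).
N_0 = 3
N_1 = 3 + 3 + 3^2 = 15
N_2 = 3 + 15 + 15^2 = 243

243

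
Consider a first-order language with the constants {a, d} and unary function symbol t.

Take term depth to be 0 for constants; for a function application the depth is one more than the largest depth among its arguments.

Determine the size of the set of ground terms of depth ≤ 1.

Count level by level. With function symbols t/1, the terms of depth ≤ k are the 2 constants together with each function applied to depth-≤(k−1) tuples, so N_k = 2 + N_{k-1}.
N_0 = 2
N_1 = 2 + 2 = 4
Explicitly: a, d, t(a), t(d).

4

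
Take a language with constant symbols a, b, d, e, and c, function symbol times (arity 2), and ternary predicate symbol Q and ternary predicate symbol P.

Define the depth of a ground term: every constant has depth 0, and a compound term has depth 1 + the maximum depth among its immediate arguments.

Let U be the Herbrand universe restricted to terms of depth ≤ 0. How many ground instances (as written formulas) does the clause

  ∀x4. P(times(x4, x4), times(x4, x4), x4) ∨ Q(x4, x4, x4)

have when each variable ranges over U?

Ground terms of depth ≤ 0:
  Let N_k = |{terms of depth ≤ k}|. Then N_0 = 5 and N_k = 5 + N_{k-1}^2 for k ≥ 1 (one summand per function symbol, arity giving the exponent).
  N_0 = 5
So there are 5 ground terms available for substitution.
The body mentions the single quantified variable x4; since ground terms form a free algebra, no two substitutions collapse to the same formula.
Number of ground instances = 5.

5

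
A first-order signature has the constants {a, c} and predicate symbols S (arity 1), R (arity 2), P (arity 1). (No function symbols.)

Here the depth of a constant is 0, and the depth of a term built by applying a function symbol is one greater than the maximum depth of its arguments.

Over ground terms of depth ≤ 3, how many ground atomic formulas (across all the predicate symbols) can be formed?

First count ground terms of depth ≤ 3.
With no function symbols every ground term is a constant, so there are exactly 2 ground terms at every depth bound.
N_0 = 2
N_1 = 2
N_2 = 2
N_3 = 2
So |H| = 2.
A ground atom is a predicate applied to a tuple of terms from H, so the count is the sum over predicates of |H|^arity:
  S: 2;  R: 2^2 = 4;  P: 2
Total ground atoms: 2 + 4 + 2 = 8.

8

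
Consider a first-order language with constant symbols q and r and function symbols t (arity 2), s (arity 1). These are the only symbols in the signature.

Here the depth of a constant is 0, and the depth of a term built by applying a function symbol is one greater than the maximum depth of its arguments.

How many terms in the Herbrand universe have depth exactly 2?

Count level by level. With function symbols t/2, s/1, the terms of depth ≤ k are the 2 constants together with each function applied to depth-≤(k−1) tuples, so N_k = 2 + N_{k-1}^2 + N_{k-1}.
N_0 = 2
N_1 = 2 + 2^2 + 2 = 8
N_2 = 2 + 8^2 + 8 = 74
Terms of depth exactly 2: N_2 − N_1 = 74 − 8 = 66.

66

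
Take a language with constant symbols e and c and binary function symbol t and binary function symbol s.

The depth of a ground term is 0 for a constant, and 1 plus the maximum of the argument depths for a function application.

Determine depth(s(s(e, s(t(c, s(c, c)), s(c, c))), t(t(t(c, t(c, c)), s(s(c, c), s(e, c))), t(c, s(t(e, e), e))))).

5

depth(s(c, c)) = 1 + max(0, 0) = 1
depth(t(c, s(c, c))) = 1 + max(0, 1) = 2
depth(s(t(c, s(c, c)), s(c, c))) = 1 + max(2, 1) = 3
depth(s(e, s(t(c, s(c, c)), s(c, c)))) = 1 + max(0, 3) = 4
depth(t(c, c)) = 1 + max(0, 0) = 1
depth(t(c, t(c, c))) = 1 + max(0, 1) = 2
depth(s(e, c)) = 1 + max(0, 0) = 1
depth(s(s(c, c), s(e, c))) = 1 + max(1, 1) = 2
depth(t(t(c, t(c, c)), s(s(c, c), s(e, c)))) = 1 + max(2, 2) = 3
depth(t(e, e)) = 1 + max(0, 0) = 1
depth(s(t(e, e), e)) = 1 + max(1, 0) = 2
depth(t(c, s(t(e, e), e))) = 1 + max(0, 2) = 3
depth(t(t(t(c, t(c, c)), s(s(c, c), s(e, c))), t(c, s(t(e, e), e)))) = 1 + max(3, 3) = 4
depth(s(s(e, s(t(c, s(c, c)), s(c, c))), t(t(t(c, t(c, c)), s(s(c, c), s(e, c))), t(c, s(t(e, e), e))))) = 1 + max(4, 4) = 5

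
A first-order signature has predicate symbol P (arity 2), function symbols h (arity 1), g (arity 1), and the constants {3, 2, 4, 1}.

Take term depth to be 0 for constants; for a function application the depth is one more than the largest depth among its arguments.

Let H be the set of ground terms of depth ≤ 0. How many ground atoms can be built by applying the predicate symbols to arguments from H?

16

First count ground terms of depth ≤ 0.
If N_k denotes the number of depth-≤k ground terms, the 4 constants give N_0 = 4, and each function symbol of arity r contributes N_{k-1}^r new terms at level k: N_k = 4 + N_{k-1} + N_{k-1}.
N_0 = 4
Explicitly: 3, 2, 4, 1.
So |H| = 4.
Each predicate of arity r yields |H|^r ground atoms (one per choice of an r-tuple from H):
  P: 4^2 = 16
Total ground atoms: 16.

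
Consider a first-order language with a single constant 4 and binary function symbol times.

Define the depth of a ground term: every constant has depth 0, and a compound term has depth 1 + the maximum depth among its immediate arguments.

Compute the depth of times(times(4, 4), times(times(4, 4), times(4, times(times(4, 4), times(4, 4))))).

5

depth(times(4, 4)) = 1 + max(0, 0) = 1
depth(times(times(4, 4), times(4, 4))) = 1 + max(1, 1) = 2
depth(times(4, times(times(4, 4), times(4, 4)))) = 1 + max(0, 2) = 3
depth(times(times(4, 4), times(4, times(times(4, 4), times(4, 4))))) = 1 + max(1, 3) = 4
depth(times(times(4, 4), times(times(4, 4), times(4, times(times(4, 4), times(4, 4)))))) = 1 + max(1, 4) = 5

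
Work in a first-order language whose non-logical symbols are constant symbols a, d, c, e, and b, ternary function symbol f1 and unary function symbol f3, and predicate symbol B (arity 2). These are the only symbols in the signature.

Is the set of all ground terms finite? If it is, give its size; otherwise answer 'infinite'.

infinite

The signature has at least one function symbol (f1, arity 3) and at least one constant (a).
Iterating f1 gives infinitely many distinct ground terms: a, f1(a, a, a), f1(f1(a, a, a), f1(a, a, a), f1(a, a, a)), ...
So the Herbrand universe is infinite.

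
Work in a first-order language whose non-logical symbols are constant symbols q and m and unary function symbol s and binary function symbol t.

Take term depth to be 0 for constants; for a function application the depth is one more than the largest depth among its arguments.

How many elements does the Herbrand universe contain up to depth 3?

If N_k denotes the number of depth-≤k ground terms, the 2 constants give N_0 = 2, and each function symbol of arity r contributes N_{k-1}^r new terms at level k: N_k = 2 + N_{k-1} + N_{k-1}^2.
N_0 = 2
N_1 = 2 + 2 + 2^2 = 8
N_2 = 2 + 8 + 8^2 = 74
N_3 = 2 + 74 + 74^2 = 5552

5552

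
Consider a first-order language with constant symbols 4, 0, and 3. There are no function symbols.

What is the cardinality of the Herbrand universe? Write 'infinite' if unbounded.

3

There are no function symbols, so every ground term is one of the 3 constants.
The Herbrand universe is {4, 0, 3}, which is finite with 3 elements.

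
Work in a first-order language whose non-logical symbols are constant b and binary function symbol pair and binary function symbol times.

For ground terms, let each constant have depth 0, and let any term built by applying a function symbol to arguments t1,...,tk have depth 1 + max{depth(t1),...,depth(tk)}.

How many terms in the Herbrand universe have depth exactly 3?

704

Let N_k count ground terms of depth at most k. Each non-constant term of depth ≤ k is some function symbol applied to depth-≤(k−1) arguments, giving N_k = 1 + N_{k-1}^2 + N_{k-1}^2.
N_0 = 1
N_1 = 1 + 1^2 + 1^2 = 3
N_2 = 1 + 3^2 + 3^2 = 19
N_3 = 1 + 19^2 + 19^2 = 723
Terms of depth exactly 3: N_3 − N_2 = 723 − 19 = 704.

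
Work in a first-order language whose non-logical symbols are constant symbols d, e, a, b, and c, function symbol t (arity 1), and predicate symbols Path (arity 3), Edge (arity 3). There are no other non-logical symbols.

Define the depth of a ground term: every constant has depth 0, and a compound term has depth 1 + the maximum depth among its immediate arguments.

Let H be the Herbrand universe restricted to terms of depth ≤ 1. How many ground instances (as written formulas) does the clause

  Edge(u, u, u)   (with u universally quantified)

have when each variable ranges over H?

Ground terms of depth ≤ 1:
  Count level by level. With function symbols t/1, the terms of depth ≤ k are the 5 constants together with each function applied to depth-≤(k−1) tuples, so N_k = 5 + N_{k-1}.
  N_0 = 5
  N_1 = 5 + 5 = 10
So there are 10 ground terms available for substitution.
The clause has 1 distinct variable (u), which appears in the body. In the free term algebra distinct substitutions yield syntactically distinct ground instances.
Number of ground instances = 10.

10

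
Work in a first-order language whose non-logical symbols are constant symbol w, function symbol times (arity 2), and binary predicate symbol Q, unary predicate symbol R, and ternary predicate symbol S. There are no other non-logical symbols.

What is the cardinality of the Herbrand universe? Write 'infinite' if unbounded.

The signature has at least one function symbol (times, arity 2) and at least one constant (w).
Iterating times gives infinitely many distinct ground terms: w, times(w, w), times(times(w, w), times(w, w)), ...
So the Herbrand universe is infinite.

infinite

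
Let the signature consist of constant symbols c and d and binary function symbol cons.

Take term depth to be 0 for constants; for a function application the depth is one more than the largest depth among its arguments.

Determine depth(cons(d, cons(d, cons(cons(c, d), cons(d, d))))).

depth(cons(c, d)) = 1 + max(0, 0) = 1
depth(cons(d, d)) = 1 + max(0, 0) = 1
depth(cons(cons(c, d), cons(d, d))) = 1 + max(1, 1) = 2
depth(cons(d, cons(cons(c, d), cons(d, d)))) = 1 + max(0, 2) = 3
depth(cons(d, cons(d, cons(cons(c, d), cons(d, d))))) = 1 + max(0, 3) = 4

4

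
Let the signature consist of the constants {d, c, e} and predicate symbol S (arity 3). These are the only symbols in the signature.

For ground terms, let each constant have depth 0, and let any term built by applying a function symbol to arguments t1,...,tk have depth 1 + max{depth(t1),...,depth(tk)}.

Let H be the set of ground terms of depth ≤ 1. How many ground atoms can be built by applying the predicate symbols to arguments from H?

First count ground terms of depth ≤ 1.
With no function symbols every ground term is a constant, so there are exactly 3 ground terms at every depth bound.
N_0 = 3
N_1 = 3
Explicitly: d, c, e.
So |H| = 3.
Each predicate of arity r yields |H|^r ground atoms (one per choice of an r-tuple from H):
  S: 3^3 = 27
Total ground atoms: 27.

27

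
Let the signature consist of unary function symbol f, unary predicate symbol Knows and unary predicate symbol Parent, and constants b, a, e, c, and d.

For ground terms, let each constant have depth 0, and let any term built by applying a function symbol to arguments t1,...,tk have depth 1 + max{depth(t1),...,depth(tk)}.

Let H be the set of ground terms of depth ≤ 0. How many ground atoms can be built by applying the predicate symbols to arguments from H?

10

First count ground terms of depth ≤ 0.
Let N_k = |{terms of depth ≤ k}|. Then N_0 = 5 and N_k = 5 + N_{k-1} for k ≥ 1 (one summand per function symbol, arity giving the exponent).
N_0 = 5
Explicitly: b, a, e, c, d.
So |H| = 5.
For each predicate symbol, the number of ground atoms is |H| raised to its arity; summing:
  Knows: 5;  Parent: 5
Total ground atoms: 5 + 5 = 10.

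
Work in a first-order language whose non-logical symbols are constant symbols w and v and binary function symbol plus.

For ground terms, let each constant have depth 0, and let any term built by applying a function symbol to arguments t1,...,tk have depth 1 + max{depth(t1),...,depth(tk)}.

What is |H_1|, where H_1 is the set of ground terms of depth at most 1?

Count level by level. With function symbols plus/2, the terms of depth ≤ k are the 2 constants together with each function applied to depth-≤(k−1) tuples, so N_k = 2 + N_{k-1}^2.
N_0 = 2
N_1 = 2 + 2^2 = 6

6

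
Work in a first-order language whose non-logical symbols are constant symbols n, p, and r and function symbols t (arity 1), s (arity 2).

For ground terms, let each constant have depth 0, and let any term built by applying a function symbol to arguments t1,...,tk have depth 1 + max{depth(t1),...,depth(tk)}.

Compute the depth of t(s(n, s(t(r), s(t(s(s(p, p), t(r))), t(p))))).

depth(t(r)) = 1 + depth(r) = 1 + 0 = 1
depth(s(p, p)) = 1 + max(0, 0) = 1
depth(s(s(p, p), t(r))) = 1 + max(1, 1) = 2
depth(t(s(s(p, p), t(r)))) = 1 + depth(s(s(p, p), t(r))) = 1 + 2 = 3
depth(t(p)) = 1 + depth(p) = 1 + 0 = 1
depth(s(t(s(s(p, p), t(r))), t(p))) = 1 + max(3, 1) = 4
depth(s(t(r), s(t(s(s(p, p), t(r))), t(p)))) = 1 + max(1, 4) = 5
depth(s(n, s(t(r), s(t(s(s(p, p), t(r))), t(p))))) = 1 + max(0, 5) = 6
depth(t(s(n, s(t(r), s(t(s(s(p, p), t(r))), t(p)))))) = 1 + depth(s(n, s(t(r), s(t(s(s(p, p), t(r))), t(p))))) = 1 + 6 = 7

7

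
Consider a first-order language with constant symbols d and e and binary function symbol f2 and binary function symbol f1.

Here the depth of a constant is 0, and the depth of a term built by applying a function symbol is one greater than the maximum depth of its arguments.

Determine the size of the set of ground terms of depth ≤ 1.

10

Count level by level. With function symbols f2/2, f1/2, the terms of depth ≤ k are the 2 constants together with each function applied to depth-≤(k−1) tuples, so N_k = 2 + N_{k-1}^2 + N_{k-1}^2.
N_0 = 2
N_1 = 2 + 2^2 + 2^2 = 10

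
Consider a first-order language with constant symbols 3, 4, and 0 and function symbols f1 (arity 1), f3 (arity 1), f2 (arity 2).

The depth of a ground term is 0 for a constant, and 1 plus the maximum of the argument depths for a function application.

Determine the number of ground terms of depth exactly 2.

Let N_k count ground terms of depth at most k. Each non-constant term of depth ≤ k is some function symbol applied to depth-≤(k−1) arguments, giving N_k = 3 + N_{k-1} + N_{k-1} + N_{k-1}^2.
N_0 = 3
N_1 = 3 + 3 + 3 + 3^2 = 18
N_2 = 3 + 18 + 18 + 18^2 = 363
Terms of depth exactly 2: N_2 − N_1 = 363 − 18 = 345.

345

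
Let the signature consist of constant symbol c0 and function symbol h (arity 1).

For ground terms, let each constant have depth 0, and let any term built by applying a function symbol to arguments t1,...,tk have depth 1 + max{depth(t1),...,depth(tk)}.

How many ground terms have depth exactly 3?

1

Count level by level. With function symbols h/1, the terms of depth ≤ k are the 1 constant together with each function applied to depth-≤(k−1) tuples, so N_k = 1 + N_{k-1}.
N_0 = 1
N_1 = 1 + 1 = 2
N_2 = 1 + 2 = 3
N_3 = 1 + 3 = 4
Terms of depth exactly 3: N_3 − N_2 = 4 − 3 = 1.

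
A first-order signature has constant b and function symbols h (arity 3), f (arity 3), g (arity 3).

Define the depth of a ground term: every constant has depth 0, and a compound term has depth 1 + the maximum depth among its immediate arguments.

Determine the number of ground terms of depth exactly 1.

3

Write N_k for the number of ground terms of depth ≤ k. A term of depth ≤ k is either a constant or a function symbol applied to arguments of depth ≤ k−1, so N_k = 1 + N_{k-1}^3 + N_{k-1}^3 + N_{k-1}^3.
N_0 = 1
N_1 = 1 + 1^3 + 1^3 + 1^3 = 4
Terms of depth exactly 1: N_1 − N_0 = 4 − 1 = 3.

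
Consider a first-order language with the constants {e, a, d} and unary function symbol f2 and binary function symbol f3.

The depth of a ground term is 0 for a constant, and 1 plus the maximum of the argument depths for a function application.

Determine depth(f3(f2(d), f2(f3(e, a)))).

3

depth(f2(d)) = 1 + depth(d) = 1 + 0 = 1
depth(f3(e, a)) = 1 + max(0, 0) = 1
depth(f2(f3(e, a))) = 1 + depth(f3(e, a)) = 1 + 1 = 2
depth(f3(f2(d), f2(f3(e, a)))) = 1 + max(1, 2) = 3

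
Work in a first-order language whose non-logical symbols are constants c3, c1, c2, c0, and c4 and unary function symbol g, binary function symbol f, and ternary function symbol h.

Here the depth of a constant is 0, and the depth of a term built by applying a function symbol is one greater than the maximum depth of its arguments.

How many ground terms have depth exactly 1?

Let N_k = |{terms of depth ≤ k}|. Then N_0 = 5 and N_k = 5 + N_{k-1} + N_{k-1}^2 + N_{k-1}^3 for k ≥ 1 (one summand per function symbol, arity giving the exponent).
N_0 = 5
N_1 = 5 + 5 + 5^2 + 5^3 = 160
Terms of depth exactly 1: N_1 − N_0 = 160 − 5 = 155.

155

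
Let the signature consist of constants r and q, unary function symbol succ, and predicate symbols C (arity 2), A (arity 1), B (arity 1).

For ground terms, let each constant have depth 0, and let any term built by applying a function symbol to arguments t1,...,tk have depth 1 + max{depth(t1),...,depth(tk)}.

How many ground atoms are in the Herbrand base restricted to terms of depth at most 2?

48

First count ground terms of depth ≤ 2.
Let N_k = |{terms of depth ≤ k}|. Then N_0 = 2 and N_k = 2 + N_{k-1} for k ≥ 1 (one summand per function symbol, arity giving the exponent).
N_0 = 2
N_1 = 2 + 2 = 4
N_2 = 2 + 4 = 6
So |H| = 6.
Ground atoms are formed by filling each argument slot of a predicate with a term from H, so an r-ary predicate gives |H|^r atoms:
  C: 6^2 = 36;  A: 6;  B: 6
Total ground atoms: 36 + 6 + 6 = 48.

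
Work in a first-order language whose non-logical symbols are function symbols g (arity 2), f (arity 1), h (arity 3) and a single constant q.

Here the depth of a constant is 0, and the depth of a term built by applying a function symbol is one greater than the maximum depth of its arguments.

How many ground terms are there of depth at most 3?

Let N_k count ground terms of depth at most k. Each non-constant term of depth ≤ k is some function symbol applied to depth-≤(k−1) arguments, giving N_k = 1 + N_{k-1}^2 + N_{k-1} + N_{k-1}^3.
N_0 = 1
N_1 = 1 + 1^2 + 1 + 1^3 = 4
N_2 = 1 + 4^2 + 4 + 4^3 = 85
N_3 = 1 + 85^2 + 85 + 85^3 = 621436

621436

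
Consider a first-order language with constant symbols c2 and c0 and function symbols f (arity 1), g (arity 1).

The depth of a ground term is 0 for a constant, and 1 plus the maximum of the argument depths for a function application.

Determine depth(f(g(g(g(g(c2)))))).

depth(g(c2)) = 1 + depth(c2) = 1 + 0 = 1
depth(g(g(c2))) = 1 + depth(g(c2)) = 1 + 1 = 2
depth(g(g(g(c2)))) = 1 + depth(g(g(c2))) = 1 + 2 = 3
depth(g(g(g(g(c2))))) = 1 + depth(g(g(g(c2)))) = 1 + 3 = 4
depth(f(g(g(g(g(c2)))))) = 1 + depth(g(g(g(g(c2))))) = 1 + 4 = 5

5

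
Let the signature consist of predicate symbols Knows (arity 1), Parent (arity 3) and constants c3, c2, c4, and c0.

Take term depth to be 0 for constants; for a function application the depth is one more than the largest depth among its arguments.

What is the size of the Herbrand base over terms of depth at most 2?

68

First count ground terms of depth ≤ 2.
With no function symbols every ground term is a constant, so there are exactly 4 ground terms at every depth bound.
N_0 = 4
N_1 = 4
N_2 = 4
Explicitly: c3, c2, c4, c0.
So |H| = 4.
Ground atoms are formed by filling each argument slot of a predicate with a term from H, so an r-ary predicate gives |H|^r atoms:
  Knows: 4;  Parent: 4^3 = 64
Total ground atoms: 4 + 64 = 68.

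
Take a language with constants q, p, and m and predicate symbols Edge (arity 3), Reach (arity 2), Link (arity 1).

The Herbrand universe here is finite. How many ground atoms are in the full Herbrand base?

With no function symbols, the Herbrand universe is just the 3 constants.
Ground atoms per predicate: Edge: 3^3 = 27, Reach: 3^2 = 9, Link: 3.
Herbrand base size = 27 + 9 + 3 = 39.

39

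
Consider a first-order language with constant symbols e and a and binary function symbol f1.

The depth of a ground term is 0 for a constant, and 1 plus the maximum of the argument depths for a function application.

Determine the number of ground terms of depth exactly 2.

Let N_k count ground terms of depth at most k. Each non-constant term of depth ≤ k is some function symbol applied to depth-≤(k−1) arguments, giving N_k = 2 + N_{k-1}^2.
N_0 = 2
N_1 = 2 + 2^2 = 6
N_2 = 2 + 6^2 = 38
Terms of depth exactly 2: N_2 − N_1 = 38 − 6 = 32.

32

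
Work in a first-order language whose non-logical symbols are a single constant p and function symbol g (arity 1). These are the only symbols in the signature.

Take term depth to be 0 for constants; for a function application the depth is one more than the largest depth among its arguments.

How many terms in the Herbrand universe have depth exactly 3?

If N_k denotes the number of depth-≤k ground terms, the 1 constant gives N_0 = 1, and each function symbol of arity r contributes N_{k-1}^r new terms at level k: N_k = 1 + N_{k-1}.
N_0 = 1
N_1 = 1 + 1 = 2
N_2 = 1 + 2 = 3
N_3 = 1 + 3 = 4
Terms of depth exactly 3: N_3 − N_2 = 4 − 3 = 1.

1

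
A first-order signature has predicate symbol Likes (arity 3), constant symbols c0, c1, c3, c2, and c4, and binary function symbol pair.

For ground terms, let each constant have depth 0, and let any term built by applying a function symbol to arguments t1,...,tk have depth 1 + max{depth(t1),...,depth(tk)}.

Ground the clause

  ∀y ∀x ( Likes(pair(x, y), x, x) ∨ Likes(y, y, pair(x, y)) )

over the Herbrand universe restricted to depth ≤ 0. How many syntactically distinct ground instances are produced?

Ground terms of depth ≤ 0:
  Let N_k = |{terms of depth ≤ k}|. Then N_0 = 5 and N_k = 5 + N_{k-1}^2 for k ≥ 1 (one summand per function symbol, arity giving the exponent).
  N_0 = 5
  Explicitly: c0, c1, c3, c2, c4.
So there are 5 ground terms available for substitution.
The clause has 2 distinct variables (y, x), each appearing in the body. In the free term algebra distinct substitutions yield syntactically distinct ground instances.
Number of ground instances = 5^2 = 25.

25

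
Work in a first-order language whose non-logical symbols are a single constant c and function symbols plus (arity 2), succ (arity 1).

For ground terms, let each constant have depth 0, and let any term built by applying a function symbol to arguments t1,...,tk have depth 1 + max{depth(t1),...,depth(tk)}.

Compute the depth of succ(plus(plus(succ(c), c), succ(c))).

4

depth(succ(c)) = 1 + depth(c) = 1 + 0 = 1
depth(plus(succ(c), c)) = 1 + max(1, 0) = 2
depth(plus(plus(succ(c), c), succ(c))) = 1 + max(2, 1) = 3
depth(succ(plus(plus(succ(c), c), succ(c)))) = 1 + depth(plus(plus(succ(c), c), succ(c))) = 1 + 3 = 4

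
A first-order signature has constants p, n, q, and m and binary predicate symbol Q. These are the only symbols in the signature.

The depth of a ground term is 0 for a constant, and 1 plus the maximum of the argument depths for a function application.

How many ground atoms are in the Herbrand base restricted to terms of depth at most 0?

16

First count ground terms of depth ≤ 0.
With no function symbols every ground term is a constant, so there are exactly 4 ground terms at every depth bound.
N_0 = 4
Explicitly: p, n, q, m.
So |H| = 4.
A ground atom is a predicate applied to a tuple of terms from H, so the count is the sum over predicates of |H|^arity:
  Q: 4^2 = 16
Total ground atoms: 16.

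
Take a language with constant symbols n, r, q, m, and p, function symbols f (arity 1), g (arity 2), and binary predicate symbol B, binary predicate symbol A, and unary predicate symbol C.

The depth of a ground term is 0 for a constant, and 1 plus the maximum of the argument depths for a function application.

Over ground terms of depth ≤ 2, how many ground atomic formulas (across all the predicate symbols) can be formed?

3201715

First count ground terms of depth ≤ 2.
Write N_k for the number of ground terms of depth ≤ k. A term of depth ≤ k is either a constant or a function symbol applied to arguments of depth ≤ k−1, so N_k = 5 + N_{k-1} + N_{k-1}^2.
N_0 = 5
N_1 = 5 + 5 + 5^2 = 35
N_2 = 5 + 35 + 35^2 = 1265
So |H| = 1265.
Each predicate of arity r yields |H|^r ground atoms (one per choice of an r-tuple from H):
  B: 1265^2 = 1600225;  A: 1265^2 = 1600225;  C: 1265
Total ground atoms: 1600225 + 1600225 + 1265 = 3201715.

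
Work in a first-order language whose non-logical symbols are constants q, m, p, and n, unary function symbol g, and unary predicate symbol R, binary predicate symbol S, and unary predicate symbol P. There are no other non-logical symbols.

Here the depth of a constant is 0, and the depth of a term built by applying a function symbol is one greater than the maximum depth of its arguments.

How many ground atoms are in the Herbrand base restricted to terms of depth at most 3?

First count ground terms of depth ≤ 3.
Let N_k = |{terms of depth ≤ k}|. Then N_0 = 4 and N_k = 4 + N_{k-1} for k ≥ 1 (one summand per function symbol, arity giving the exponent).
N_0 = 4
N_1 = 4 + 4 = 8
N_2 = 4 + 8 = 12
N_3 = 4 + 12 = 16
So |H| = 16.
Each predicate of arity r yields |H|^r ground atoms (one per choice of an r-tuple from H):
  R: 16;  S: 16^2 = 256;  P: 16
Total ground atoms: 16 + 256 + 16 = 288.

288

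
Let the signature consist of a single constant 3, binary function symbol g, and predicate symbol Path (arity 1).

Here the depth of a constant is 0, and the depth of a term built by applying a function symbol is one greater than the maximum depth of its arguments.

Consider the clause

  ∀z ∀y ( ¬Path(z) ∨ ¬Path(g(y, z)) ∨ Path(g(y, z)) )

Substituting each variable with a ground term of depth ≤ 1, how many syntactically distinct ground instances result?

4

Ground terms of depth ≤ 1:
  Let N_k count ground terms of depth at most k. Each non-constant term of depth ≤ k is some function symbol applied to depth-≤(k−1) arguments, giving N_k = 1 + N_{k-1}^2.
  N_0 = 1
  N_1 = 1 + 1^2 = 2
So there are 2 ground terms available for substitution.
The body mentions every one of the 2 quantified variables; since ground terms form a free algebra, no two substitutions collapse to the same formula.
Number of ground instances = 2^2 = 4.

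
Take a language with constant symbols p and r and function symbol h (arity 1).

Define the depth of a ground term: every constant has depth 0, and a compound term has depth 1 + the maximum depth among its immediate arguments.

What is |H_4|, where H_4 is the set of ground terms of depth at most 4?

If N_k denotes the number of depth-≤k ground terms, the 2 constants give N_0 = 2, and each function symbol of arity r contributes N_{k-1}^r new terms at level k: N_k = 2 + N_{k-1}.
N_0 = 2
N_1 = 2 + 2 = 4
N_2 = 2 + 4 = 6
N_3 = 2 + 6 = 8
N_4 = 2 + 8 = 10
Explicitly: p, r, h(p), h(r), h(h(p)), h(h(r)), h(h(h(p))), h(h(h(r))), h(h(h(h(p)))), h(h(h(h(r)))).

10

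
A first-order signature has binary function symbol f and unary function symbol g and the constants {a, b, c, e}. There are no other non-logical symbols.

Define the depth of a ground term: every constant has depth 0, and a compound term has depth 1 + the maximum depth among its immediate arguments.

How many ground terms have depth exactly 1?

20

If N_k denotes the number of depth-≤k ground terms, the 4 constants give N_0 = 4, and each function symbol of arity r contributes N_{k-1}^r new terms at level k: N_k = 4 + N_{k-1}^2 + N_{k-1}.
N_0 = 4
N_1 = 4 + 4^2 + 4 = 24
Terms of depth exactly 1: N_1 − N_0 = 24 − 4 = 20.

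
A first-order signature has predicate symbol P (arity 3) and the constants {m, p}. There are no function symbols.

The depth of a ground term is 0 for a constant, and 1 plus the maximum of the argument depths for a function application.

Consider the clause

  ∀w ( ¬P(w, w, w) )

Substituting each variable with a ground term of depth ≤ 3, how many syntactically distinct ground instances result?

Ground terms of depth ≤ 3:
  With no function symbols every ground term is a constant, so there are exactly 2 ground terms at every depth bound.
  N_0 = 2
  N_1 = 2
  N_2 = 2
  N_3 = 2
  Explicitly: m, p.
So there are 2 ground terms available for substitution.
There is 1 variable to instantiate (w),  occurring in at least one literal, so different choices give different ground instances.
Number of ground instances = 2.

2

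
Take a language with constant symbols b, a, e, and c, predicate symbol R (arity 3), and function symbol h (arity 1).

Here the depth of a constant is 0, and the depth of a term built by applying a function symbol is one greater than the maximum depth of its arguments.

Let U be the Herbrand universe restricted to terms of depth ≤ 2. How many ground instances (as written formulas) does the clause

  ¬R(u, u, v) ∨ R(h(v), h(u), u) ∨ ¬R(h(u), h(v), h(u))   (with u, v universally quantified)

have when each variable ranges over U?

144

Ground terms of depth ≤ 2:
  Write N_k for the number of ground terms of depth ≤ k. A term of depth ≤ k is either a constant or a function symbol applied to arguments of depth ≤ k−1, so N_k = 4 + N_{k-1}.
  N_0 = 4
  N_1 = 4 + 4 = 8
  N_2 = 4 + 8 = 12
  Explicitly: b, a, e, c, h(b), h(a), h(e), h(c), h(h(b)), h(h(a)), h(h(e)), h(h(c)).
So there are 12 ground terms available for substitution.
The body mentions every one of the 2 quantified variables; since ground terms form a free algebra, no two substitutions collapse to the same formula.
Number of ground instances = 12^2 = 144.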